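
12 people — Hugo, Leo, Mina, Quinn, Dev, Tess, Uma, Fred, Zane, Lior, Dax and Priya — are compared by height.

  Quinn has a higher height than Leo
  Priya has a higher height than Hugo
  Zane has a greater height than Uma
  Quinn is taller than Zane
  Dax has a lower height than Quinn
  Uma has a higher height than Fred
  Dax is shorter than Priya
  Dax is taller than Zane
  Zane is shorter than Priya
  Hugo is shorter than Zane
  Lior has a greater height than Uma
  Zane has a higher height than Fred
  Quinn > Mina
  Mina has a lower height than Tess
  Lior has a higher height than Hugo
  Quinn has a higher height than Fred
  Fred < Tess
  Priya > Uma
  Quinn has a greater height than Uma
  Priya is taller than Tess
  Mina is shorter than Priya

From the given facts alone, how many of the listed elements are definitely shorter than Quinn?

The elements the relations force below Quinn are Hugo, Fred, Uma, Leo, Mina, Zane, Dax — no chain reaches any other.
That is 7.

7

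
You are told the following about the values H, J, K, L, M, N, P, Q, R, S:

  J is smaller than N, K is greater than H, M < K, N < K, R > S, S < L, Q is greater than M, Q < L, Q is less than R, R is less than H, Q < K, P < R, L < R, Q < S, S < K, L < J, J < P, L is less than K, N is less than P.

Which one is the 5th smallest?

J

The consecutive relations fix a unique order: M < Q < S < L < J < N < P < R < H < K.
Counting 5 from the smallest end gives J.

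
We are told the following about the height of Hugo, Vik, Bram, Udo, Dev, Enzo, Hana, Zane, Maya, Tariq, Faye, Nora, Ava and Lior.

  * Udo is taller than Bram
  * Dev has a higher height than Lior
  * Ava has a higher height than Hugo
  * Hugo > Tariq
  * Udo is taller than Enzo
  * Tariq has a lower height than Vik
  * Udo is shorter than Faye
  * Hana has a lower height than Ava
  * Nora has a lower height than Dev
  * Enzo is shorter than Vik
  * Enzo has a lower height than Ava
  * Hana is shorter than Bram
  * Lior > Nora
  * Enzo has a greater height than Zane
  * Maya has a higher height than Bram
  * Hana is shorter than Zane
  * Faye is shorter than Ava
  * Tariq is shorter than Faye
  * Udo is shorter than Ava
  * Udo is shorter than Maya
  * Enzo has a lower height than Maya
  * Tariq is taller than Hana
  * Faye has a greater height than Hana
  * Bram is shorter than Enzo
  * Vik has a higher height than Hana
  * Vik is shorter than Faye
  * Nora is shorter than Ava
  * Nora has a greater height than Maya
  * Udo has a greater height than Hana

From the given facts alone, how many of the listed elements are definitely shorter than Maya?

5

The elements the relations force below Maya are Hana, Zane, Bram, Enzo, Udo — no chain reaches any other.
That is 5.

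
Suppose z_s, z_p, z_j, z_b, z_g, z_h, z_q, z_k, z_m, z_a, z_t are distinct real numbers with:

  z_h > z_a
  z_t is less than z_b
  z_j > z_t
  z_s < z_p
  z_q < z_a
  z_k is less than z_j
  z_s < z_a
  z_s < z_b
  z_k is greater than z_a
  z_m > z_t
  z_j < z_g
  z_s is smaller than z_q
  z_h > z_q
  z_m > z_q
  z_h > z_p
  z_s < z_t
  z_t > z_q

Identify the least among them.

z_q is not least since z_s < z_q; z_p is not least since z_s < z_p; z_a is not least since z_s < z_a; z_t is not least since z_s < z_t; z_k is not least since z_a < z_k; z_j is not least since z_t < z_j; z_b is not least since z_s < z_b; z_h is not least since z_a < z_h; z_m is not least since z_t < z_m; z_g is not least since z_j < z_g.
Only z_s has nothing below it, so z_s is the least.

z_s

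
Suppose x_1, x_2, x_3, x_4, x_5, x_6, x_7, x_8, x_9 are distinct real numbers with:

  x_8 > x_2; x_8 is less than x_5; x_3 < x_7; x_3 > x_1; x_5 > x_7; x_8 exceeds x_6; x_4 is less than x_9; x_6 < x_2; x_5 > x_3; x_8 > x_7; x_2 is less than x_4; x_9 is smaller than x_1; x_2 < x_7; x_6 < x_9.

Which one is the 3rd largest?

Piecing the relations together gives one ordering: x_6 < x_2 < x_4 < x_9 < x_1 < x_3 < x_7 < x_8 < x_5.
Counting 3 from the largest end gives x_7.

x_7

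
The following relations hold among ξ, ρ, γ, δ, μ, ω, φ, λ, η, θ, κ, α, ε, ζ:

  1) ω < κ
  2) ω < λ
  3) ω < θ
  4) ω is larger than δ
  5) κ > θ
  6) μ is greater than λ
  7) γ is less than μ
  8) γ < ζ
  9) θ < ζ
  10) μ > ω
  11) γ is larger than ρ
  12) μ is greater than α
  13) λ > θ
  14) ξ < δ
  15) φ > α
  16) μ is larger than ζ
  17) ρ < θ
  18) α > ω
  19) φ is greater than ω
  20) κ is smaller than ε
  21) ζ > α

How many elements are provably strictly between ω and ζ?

The relations place ω below ζ. An element lies strictly between them when it is forced above ω and also forced below ζ.
Above ω: {θ, κ, α, λ, φ, μ, ε}. Below ζ: {ρ, γ, ξ, δ, θ, α}.
Intersection: {θ, α} — 2.

2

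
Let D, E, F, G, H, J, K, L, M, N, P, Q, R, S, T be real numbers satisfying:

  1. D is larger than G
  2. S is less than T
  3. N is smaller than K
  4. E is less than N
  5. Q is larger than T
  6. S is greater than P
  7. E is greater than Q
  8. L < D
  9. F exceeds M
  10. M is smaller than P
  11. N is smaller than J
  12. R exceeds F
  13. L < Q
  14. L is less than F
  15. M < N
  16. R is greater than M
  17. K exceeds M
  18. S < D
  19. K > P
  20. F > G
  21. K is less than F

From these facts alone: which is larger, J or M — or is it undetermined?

J

Following the relations from M: M < P < S < T < Q < E < N < J.
So J is larger.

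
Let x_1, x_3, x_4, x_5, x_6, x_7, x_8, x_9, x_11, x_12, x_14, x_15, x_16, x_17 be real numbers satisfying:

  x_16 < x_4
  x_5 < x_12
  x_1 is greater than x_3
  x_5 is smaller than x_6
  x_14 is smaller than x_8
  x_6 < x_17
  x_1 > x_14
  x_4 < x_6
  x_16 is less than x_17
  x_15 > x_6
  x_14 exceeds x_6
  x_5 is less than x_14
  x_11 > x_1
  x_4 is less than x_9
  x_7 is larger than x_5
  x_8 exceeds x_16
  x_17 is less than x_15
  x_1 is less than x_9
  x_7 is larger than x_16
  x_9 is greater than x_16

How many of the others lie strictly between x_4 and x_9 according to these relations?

3

Chaining upward from x_4 reaches: x_6, x_17, x_15, x_14, x_1, x_8, x_11.
Chaining downward from x_9 reaches: x_5, x_16, x_3, x_6, x_14, x_1.
Strictly between x_4 and x_9 are those in both lists: x_6, x_14, x_1 — 3 elements.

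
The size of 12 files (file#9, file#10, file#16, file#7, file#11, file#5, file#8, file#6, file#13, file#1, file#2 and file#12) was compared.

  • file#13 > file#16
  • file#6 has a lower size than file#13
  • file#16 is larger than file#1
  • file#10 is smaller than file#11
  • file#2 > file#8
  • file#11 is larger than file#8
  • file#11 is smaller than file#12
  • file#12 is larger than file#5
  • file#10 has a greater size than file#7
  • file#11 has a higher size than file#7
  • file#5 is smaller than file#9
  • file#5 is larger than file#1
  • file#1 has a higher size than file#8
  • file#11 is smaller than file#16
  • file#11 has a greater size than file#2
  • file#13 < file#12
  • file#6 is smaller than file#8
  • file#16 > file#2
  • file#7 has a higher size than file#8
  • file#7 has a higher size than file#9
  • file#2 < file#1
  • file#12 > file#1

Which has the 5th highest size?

file#10

The consecutive relations fix a unique order: file#6 < file#8 < file#2 < file#1 < file#5 < file#9 < file#7 < file#10 < file#11 < file#16 < file#13 < file#12.
The 5th largest is file#10.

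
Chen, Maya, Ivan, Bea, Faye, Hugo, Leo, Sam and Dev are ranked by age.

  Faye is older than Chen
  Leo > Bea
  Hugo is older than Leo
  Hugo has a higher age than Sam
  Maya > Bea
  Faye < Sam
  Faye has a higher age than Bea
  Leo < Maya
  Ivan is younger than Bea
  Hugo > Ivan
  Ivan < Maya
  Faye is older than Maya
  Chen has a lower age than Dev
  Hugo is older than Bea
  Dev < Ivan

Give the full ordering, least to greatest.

Each adjacent pair is fixed by a given relation: Chen < Dev; Dev < Ivan; Ivan < Bea; Bea < Leo; Leo < Maya; Maya < Faye; Faye < Sam; Sam < Hugo. Chaining them end to end gives the full order.

Chen < Dev < Ivan < Bea < Leo < Maya < Faye < Sam < Hugo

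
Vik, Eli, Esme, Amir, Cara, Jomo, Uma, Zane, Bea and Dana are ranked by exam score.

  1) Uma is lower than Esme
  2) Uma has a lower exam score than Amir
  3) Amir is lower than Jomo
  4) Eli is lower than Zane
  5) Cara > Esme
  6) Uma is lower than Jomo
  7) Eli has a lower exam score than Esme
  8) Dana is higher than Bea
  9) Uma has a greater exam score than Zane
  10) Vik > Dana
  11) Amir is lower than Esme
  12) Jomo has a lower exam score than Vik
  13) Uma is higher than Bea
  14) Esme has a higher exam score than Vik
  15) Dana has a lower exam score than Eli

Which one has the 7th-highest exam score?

Zane

Piecing the relations together gives one ordering: Bea < Dana < Eli < Zane < Uma < Amir < Jomo < Vik < Esme < Cara.
The 7th largest is Zane.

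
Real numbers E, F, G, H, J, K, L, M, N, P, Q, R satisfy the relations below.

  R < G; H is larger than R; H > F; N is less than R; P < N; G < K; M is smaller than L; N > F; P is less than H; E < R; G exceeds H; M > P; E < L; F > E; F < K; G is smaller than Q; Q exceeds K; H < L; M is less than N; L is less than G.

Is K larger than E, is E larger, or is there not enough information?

K

The relevant relations are E < F; F < N; N < R; R < H; H < L; L < G; G < K.
Chaining these gives E < F < N < R < H < L < G < K.
So K is larger.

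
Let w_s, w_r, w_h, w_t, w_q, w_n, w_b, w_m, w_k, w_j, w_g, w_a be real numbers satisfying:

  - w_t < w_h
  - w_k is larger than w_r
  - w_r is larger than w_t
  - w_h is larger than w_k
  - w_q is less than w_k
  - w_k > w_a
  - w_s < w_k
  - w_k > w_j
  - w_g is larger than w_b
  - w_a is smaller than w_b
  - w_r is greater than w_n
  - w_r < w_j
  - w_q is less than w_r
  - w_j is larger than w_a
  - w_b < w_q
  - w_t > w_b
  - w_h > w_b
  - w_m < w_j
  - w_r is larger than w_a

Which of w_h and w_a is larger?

The relevant relations are w_a < w_b; w_b < w_q; w_q < w_r; w_r < w_j; w_j < w_k; w_k < w_h.
Chaining these gives w_a < w_b < w_q < w_r < w_j < w_k < w_h.
So w_a < w_h; w_h is the larger of the two.

w_h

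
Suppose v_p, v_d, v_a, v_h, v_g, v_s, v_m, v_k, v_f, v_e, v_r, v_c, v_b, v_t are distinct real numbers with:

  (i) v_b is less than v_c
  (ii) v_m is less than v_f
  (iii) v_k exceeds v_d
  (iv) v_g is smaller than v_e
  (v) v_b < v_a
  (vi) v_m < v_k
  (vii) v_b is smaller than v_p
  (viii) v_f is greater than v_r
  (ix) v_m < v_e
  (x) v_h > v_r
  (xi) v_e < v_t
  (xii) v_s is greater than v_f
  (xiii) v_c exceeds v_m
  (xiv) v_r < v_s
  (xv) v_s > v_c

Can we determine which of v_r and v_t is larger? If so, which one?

undetermined

Following every chain through v_r: above v_r we get v_f, v_h, v_s.
v_t is not reached, and no chain runs the other way from v_t to v_r.
So the given relations leave the order of v_r and v_t undetermined.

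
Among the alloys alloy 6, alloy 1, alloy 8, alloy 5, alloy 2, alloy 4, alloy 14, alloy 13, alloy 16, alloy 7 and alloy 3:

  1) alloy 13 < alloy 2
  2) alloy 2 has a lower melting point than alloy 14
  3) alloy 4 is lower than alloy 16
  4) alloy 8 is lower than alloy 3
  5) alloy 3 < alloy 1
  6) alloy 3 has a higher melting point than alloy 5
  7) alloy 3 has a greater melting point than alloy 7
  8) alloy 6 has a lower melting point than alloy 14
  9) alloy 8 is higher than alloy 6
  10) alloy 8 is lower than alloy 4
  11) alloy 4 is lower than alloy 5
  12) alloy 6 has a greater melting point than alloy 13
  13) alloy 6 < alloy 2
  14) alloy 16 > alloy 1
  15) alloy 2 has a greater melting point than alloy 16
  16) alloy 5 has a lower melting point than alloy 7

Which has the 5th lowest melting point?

The consecutive relations fix a unique order: alloy 13 < alloy 6 < alloy 8 < alloy 4 < alloy 5 < alloy 7 < alloy 3 < alloy 1 < alloy 16 < alloy 2 < alloy 14.
Counting 5 from the smallest end gives alloy 5.

alloy 5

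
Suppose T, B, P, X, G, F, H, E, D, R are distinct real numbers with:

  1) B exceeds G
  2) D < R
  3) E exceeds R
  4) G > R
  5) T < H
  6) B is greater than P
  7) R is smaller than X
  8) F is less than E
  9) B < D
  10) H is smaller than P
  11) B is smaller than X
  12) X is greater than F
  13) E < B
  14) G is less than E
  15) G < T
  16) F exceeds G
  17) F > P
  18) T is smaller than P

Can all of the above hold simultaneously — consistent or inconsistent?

inconsistent

We have B < D stated directly, yet also D < R < G < T < H < P < F < E < B by chaining the others — so D < B. Contradiction.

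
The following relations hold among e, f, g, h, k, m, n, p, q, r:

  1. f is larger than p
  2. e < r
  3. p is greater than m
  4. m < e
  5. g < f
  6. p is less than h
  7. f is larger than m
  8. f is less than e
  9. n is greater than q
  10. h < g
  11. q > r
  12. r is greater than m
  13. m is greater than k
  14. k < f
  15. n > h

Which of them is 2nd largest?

q

Chaining the given pairs: k < m < p < h < g < f < e < r < q < n.
The 2nd largest is q.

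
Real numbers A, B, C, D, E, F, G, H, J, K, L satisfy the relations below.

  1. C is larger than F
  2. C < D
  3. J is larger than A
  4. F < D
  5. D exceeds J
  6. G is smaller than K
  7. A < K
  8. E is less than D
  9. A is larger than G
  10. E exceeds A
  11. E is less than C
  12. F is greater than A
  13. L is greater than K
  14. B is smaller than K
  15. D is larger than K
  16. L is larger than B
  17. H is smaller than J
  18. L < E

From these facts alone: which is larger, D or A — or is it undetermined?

Link the given pairs in sequence: A < K; K < L; L < E; E < C; C < D.
Together: A < K < L < E < C < D.
So D is larger.

D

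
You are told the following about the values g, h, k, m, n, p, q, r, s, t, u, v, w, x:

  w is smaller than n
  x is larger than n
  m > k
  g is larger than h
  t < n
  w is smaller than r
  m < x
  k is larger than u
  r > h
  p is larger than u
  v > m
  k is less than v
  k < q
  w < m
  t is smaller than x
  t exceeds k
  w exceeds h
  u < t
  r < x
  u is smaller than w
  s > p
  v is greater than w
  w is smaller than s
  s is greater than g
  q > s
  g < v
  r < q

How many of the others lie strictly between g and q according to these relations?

The relations place g below q. An element lies strictly between them when it is forced above g and also forced below q.
Above g: {s, v}. Below q: {u, h, k, p, w, r, s}.
Intersection: {s} — 1.

1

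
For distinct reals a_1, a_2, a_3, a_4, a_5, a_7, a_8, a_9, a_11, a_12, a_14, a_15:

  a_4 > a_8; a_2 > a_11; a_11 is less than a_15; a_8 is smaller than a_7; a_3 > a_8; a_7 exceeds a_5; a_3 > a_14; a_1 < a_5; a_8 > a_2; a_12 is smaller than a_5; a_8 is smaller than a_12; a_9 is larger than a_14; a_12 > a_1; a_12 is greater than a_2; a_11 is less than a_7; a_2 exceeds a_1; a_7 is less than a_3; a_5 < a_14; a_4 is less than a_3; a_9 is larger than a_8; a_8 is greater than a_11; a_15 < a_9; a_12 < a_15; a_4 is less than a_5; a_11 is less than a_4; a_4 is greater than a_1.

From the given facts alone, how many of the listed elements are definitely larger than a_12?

The elements the relations force above a_12 are a_5, a_15, a_14, a_7, a_9, a_3 — no chain reaches any other.
That is 6.

6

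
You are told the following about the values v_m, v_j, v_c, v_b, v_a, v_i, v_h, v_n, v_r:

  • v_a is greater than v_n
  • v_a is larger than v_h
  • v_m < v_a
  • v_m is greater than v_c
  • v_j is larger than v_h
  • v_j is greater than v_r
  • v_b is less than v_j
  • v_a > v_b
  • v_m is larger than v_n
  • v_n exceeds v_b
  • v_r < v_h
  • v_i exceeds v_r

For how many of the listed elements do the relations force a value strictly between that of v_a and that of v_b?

2

Chaining upward from v_b reaches: v_n, v_m, v_j.
Chaining downward from v_a reaches: v_r, v_c, v_h, v_n, v_m.
Strictly between v_b and v_a are those in both lists: v_n, v_m — 2 elements.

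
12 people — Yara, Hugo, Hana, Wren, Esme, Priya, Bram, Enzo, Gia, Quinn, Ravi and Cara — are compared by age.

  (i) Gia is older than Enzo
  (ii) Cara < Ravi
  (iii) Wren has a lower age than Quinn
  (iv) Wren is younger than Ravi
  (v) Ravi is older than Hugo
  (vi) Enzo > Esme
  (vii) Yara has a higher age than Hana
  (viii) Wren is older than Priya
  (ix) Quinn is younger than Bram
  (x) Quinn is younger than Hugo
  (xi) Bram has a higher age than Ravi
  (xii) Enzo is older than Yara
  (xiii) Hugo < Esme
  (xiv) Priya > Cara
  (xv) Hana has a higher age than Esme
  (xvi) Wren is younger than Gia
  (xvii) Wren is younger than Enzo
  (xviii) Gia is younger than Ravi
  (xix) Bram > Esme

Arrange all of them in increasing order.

Each adjacent pair is fixed by a given relation: Cara < Priya; Priya < Wren; Wren < Quinn; Quinn < Hugo; Hugo < Esme; Esme < Hana; Hana < Yara; Yara < Enzo; Enzo < Gia; Gia < Ravi; Ravi < Bram. Chaining them end to end gives the full order.

Cara < Priya < Wren < Quinn < Hugo < Esme < Hana < Yara < Enzo < Gia < Ravi < Bram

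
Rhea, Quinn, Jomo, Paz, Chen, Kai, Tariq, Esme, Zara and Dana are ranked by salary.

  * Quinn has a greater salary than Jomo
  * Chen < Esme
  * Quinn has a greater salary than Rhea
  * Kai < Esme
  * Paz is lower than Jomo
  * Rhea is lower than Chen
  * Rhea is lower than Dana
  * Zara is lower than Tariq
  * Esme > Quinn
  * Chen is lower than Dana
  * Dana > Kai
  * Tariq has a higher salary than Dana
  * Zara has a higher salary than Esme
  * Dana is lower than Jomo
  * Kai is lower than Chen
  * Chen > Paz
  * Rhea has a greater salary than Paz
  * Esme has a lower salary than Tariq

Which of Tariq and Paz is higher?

Paz < Chen < Dana < Jomo < Quinn < Esme < Zara < Tariq, by transitivity through Chen, Dana, Jomo, Quinn, Esme, Zara.
So Paz < Tariq; Tariq is the higher of the two.

Tariq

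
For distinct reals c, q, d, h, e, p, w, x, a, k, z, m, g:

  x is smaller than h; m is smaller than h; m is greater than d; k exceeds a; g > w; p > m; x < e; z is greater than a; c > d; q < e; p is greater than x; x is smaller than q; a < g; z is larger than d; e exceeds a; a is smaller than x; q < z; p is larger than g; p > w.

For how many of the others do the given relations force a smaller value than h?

Directly below h: m, x.
One step further: a, d (4 so far).
Nothing else is reachable below h; 4 in all.

4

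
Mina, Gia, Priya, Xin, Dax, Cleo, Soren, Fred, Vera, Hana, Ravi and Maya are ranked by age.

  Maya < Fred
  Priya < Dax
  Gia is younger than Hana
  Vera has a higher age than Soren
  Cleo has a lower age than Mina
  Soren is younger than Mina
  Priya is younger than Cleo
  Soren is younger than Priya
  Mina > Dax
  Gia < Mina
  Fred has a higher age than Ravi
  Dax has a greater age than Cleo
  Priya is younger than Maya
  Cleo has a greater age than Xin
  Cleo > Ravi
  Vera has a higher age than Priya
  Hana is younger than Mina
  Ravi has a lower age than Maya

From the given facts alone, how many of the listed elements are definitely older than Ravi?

The elements the relations force above Ravi are Cleo, Dax, Maya, Fred, Mina — no chain reaches any other.
That is 5.

5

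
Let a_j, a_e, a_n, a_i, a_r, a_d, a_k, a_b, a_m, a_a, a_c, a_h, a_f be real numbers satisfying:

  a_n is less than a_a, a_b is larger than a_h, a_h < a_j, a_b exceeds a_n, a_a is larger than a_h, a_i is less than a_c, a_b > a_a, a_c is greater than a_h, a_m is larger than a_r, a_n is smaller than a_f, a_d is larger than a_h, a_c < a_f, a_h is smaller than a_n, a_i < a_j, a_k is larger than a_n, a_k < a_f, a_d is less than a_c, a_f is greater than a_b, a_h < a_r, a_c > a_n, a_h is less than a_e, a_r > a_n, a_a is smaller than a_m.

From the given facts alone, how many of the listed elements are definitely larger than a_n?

7

From a_n the given relations immediately reach a_a, a_b, a_k, a_r, a_c, a_f.
From those, a_m — 7 in total.
Nothing else is reachable above a_n; 7 in all.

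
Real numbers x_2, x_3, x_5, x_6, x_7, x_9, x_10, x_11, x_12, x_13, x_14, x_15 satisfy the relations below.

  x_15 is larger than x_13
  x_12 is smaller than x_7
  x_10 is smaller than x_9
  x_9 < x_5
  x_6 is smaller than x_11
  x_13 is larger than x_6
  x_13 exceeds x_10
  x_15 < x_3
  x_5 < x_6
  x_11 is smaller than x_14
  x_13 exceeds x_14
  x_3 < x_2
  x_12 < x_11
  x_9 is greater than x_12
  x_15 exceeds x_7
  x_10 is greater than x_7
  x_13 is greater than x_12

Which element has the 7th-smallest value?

Piecing the relations together gives one ordering: x_12 < x_7 < x_10 < x_9 < x_5 < x_6 < x_11 < x_14 < x_13 < x_15 < x_3 < x_2.
The 7th smallest is x_11.

x_11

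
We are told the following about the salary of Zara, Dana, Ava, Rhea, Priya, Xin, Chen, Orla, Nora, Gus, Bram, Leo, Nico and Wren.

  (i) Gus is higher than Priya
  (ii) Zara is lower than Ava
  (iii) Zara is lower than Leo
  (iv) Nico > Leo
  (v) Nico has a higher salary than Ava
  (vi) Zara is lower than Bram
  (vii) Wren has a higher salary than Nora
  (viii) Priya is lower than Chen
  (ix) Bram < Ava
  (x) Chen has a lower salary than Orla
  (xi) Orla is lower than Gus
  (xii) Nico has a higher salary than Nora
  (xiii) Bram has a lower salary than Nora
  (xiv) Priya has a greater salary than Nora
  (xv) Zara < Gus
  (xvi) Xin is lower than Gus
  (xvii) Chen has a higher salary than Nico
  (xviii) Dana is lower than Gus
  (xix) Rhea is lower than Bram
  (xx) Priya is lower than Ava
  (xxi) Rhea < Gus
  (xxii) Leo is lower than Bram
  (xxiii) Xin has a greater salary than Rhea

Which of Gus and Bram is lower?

Chaining the given relations: Bram < Nora < Priya < Ava < Nico < Chen < Orla < Gus.
So Bram < Gus; Bram is the lower of the two.

Bram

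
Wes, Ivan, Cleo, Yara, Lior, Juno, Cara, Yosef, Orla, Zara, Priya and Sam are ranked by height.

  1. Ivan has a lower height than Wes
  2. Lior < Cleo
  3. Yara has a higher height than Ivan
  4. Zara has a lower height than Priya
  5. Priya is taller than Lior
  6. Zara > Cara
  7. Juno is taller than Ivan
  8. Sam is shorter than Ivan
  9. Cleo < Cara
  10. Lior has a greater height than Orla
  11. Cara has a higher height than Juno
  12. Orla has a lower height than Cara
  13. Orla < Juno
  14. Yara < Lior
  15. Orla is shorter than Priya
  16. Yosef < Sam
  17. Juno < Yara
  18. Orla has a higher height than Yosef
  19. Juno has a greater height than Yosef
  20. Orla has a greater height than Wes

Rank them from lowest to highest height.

Nothing is placed below Yosef, so it is least; from there Yosef < Sam; Sam < Ivan; Ivan < Wes; Wes < Orla; Orla < Juno; Juno < Yara; Yara < Lior; Lior < Cleo; Cleo < Cara; Cara < Zara; Zara < Priya, each given directly.

Yosef < Sam < Ivan < Wes < Orla < Juno < Yara < Lior < Cleo < Cara < Zara < Priya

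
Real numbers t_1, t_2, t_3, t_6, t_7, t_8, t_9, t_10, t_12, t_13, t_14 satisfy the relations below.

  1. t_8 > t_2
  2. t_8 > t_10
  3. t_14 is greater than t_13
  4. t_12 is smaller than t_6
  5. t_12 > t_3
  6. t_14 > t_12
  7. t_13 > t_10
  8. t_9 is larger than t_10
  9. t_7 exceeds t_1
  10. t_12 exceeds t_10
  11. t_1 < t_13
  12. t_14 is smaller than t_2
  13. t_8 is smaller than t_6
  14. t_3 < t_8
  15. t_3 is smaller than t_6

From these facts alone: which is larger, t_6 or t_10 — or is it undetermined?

Link the given pairs in sequence: t_10 < t_12; t_12 < t_14; t_14 < t_2; t_2 < t_8; t_8 < t_6.
Chaining these gives t_10 < t_12 < t_14 < t_2 < t_8 < t_6.
So t_6 is larger.

t_6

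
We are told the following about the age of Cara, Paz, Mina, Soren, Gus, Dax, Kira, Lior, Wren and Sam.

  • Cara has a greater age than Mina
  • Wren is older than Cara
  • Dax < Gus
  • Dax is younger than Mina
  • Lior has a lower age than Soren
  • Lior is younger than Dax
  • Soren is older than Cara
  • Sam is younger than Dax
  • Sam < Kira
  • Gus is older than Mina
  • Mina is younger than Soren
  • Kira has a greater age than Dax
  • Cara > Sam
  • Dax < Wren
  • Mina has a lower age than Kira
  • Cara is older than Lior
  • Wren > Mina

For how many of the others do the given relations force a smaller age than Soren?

5

The elements the relations force below Soren are Lior, Sam, Dax, Mina, Cara — no chain reaches any other.
That is 5.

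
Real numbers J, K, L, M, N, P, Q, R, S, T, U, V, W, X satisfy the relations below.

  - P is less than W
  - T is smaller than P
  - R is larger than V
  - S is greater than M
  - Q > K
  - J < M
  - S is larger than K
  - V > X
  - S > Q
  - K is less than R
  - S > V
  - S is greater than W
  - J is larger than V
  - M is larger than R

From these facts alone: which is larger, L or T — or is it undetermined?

undetermined

Following every chain through T: above T we get P, W, S.
L is not reached, and no chain runs the other way from L to T.
So the given relations leave the order of T and L undetermined.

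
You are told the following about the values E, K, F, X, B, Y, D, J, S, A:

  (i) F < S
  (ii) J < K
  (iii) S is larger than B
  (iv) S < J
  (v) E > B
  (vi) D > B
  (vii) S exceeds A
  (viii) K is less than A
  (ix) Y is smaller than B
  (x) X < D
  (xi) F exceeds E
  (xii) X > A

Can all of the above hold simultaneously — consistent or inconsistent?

inconsistent

Chaining the given relations yields S < J < K < A, so S < A. But one relation states A < S. These cannot both hold.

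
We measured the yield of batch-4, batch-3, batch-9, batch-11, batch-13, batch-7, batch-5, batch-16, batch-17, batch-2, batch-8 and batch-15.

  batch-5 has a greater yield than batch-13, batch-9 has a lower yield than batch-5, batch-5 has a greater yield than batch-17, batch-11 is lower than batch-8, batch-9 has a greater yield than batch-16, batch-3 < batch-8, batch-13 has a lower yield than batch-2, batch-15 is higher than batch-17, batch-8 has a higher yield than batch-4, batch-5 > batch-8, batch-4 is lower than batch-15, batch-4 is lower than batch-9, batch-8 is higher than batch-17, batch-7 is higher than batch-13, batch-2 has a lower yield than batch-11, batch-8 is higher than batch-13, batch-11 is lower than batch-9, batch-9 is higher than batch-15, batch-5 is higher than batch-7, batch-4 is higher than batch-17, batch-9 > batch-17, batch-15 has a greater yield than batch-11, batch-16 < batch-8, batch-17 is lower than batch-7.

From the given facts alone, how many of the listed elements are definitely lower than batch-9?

7

Directly below batch-9: batch-17, batch-4, batch-11, batch-16, batch-15.
One step further: batch-2 (6 so far).
One step further: batch-13 (7 so far).
Nothing else is reachable below batch-9; 7 in all.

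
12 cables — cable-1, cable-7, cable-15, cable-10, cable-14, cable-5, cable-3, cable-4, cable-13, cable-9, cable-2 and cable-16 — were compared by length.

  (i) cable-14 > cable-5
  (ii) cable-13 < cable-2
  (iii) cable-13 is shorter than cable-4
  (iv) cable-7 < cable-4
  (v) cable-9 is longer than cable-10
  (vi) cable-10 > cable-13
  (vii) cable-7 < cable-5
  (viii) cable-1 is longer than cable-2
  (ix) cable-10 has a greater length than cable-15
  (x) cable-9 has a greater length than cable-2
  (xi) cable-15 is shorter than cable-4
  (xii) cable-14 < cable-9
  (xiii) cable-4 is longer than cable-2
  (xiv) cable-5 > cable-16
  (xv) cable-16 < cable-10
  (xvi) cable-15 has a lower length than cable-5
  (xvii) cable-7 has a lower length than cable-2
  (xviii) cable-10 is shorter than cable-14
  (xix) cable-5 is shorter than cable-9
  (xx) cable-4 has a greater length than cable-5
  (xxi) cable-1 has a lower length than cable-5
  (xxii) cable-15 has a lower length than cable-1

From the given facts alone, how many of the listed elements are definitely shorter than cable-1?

4

Directly below cable-1: cable-15, cable-2.
One step further: cable-7, cable-13 (4 so far).
No other element is forced below cable-1 by the given relations, so the count is 4.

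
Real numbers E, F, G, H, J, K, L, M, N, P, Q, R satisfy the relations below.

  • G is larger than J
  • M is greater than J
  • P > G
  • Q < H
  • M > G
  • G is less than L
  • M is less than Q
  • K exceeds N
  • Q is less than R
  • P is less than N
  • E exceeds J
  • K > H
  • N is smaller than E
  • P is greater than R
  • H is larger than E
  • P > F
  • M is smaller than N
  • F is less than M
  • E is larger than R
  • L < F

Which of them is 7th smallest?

The consecutive relations fix a unique order: J < G < L < F < M < Q < R < P < N < E < H < K.
Counting 7 from the smallest end gives R.

R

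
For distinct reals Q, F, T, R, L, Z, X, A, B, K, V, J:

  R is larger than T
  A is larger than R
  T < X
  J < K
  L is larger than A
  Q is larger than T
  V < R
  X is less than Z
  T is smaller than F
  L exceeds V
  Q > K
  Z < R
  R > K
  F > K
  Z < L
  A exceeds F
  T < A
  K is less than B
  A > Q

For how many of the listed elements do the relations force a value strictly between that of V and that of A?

1

The relations place V below A. An element lies strictly between them when it is forced above V and also forced below A.
Above V: {R, L}. Below A: {T, J, X, K, Z, Q, F, R}.
Intersection: {R} — 1.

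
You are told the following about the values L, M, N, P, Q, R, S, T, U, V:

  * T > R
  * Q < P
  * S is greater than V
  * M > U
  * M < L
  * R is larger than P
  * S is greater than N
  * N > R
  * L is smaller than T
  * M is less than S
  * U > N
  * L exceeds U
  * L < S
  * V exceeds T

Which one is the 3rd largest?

T

The consecutive relations fix a unique order: Q < P < R < N < U < M < L < T < V < S.
The 3rd largest is T.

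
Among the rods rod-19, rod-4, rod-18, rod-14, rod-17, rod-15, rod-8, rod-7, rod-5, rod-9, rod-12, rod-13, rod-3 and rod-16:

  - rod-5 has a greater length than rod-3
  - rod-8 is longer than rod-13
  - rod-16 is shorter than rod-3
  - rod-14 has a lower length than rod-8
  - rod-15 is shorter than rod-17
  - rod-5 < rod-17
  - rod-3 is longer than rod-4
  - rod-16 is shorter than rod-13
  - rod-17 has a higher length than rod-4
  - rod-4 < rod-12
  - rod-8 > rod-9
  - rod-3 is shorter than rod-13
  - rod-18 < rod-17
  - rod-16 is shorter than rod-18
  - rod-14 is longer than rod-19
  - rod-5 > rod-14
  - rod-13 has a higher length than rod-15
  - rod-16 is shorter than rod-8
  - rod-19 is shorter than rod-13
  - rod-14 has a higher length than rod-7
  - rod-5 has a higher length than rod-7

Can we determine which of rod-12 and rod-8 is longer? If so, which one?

undetermined

Following every chain through rod-8: below rod-8 we get rod-7, rod-4, rod-16, rod-19, rod-14, rod-3, rod-9, rod-15, rod-13.
rod-12 is not reached, and no chain runs the other way from rod-12 to rod-8.
So the given relations leave the order of rod-8 and rod-12 undetermined.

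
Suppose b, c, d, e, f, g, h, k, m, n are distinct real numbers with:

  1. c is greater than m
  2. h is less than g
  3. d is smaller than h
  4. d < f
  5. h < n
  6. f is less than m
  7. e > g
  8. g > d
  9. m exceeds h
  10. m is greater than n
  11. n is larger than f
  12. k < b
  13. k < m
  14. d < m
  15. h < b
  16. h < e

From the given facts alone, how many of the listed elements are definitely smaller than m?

5

The elements the relations force below m are d, k, h, f, n — no chain reaches any other.
That is 5.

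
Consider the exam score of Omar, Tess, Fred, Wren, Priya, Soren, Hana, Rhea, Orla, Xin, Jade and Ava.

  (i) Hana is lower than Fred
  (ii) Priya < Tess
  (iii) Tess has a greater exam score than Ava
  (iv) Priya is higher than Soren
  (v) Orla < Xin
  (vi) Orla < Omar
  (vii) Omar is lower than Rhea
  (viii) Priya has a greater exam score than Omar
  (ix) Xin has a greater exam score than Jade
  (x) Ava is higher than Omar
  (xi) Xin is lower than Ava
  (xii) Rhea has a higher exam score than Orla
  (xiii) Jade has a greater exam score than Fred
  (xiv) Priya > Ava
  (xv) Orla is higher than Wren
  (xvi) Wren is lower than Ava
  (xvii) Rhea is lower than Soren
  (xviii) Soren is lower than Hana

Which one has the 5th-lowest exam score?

Chaining the given pairs: Wren < Orla < Omar < Rhea < Soren < Hana < Fred < Jade < Xin < Ava < Priya < Tess.
Counting 5 from the smallest end gives Soren.

Soren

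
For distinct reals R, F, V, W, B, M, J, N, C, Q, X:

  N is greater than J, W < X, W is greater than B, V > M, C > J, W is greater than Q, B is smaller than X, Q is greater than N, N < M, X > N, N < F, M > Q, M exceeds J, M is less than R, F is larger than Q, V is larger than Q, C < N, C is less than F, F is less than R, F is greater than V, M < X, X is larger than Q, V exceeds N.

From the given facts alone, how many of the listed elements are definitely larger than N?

From N the given relations immediately reach Q, M, V, F, X.
From those, W, R — 7 in total.
No other element is forced above N by the given relations, so the count is 7.

7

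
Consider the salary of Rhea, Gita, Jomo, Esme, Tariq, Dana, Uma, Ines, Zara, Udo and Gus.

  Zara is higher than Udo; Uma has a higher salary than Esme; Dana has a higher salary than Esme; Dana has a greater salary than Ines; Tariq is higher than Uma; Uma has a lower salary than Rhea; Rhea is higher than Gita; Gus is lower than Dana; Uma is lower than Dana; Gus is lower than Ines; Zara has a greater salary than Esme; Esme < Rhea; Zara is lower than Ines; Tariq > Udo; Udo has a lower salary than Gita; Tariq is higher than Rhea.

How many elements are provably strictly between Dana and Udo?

The relations place Udo below Dana. An element lies strictly between them when it is forced above Udo and also forced below Dana.
Above Udo: {Zara, Ines, Gita, Rhea, Tariq}. Below Dana: {Esme, Zara, Uma, Gus, Ines}.
Intersection: {Zara, Ines} — 2.

2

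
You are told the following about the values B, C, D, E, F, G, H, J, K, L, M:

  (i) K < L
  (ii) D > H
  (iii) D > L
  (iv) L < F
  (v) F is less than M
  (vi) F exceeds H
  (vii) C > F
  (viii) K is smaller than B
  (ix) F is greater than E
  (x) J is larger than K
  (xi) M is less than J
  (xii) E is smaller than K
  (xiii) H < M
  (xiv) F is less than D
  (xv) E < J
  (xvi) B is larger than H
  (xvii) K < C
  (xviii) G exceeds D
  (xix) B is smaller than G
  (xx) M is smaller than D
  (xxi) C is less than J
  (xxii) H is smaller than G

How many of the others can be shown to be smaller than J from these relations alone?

7

From J the given relations immediately reach E, K, M, C.
From those, H, F — 6 in total.
From those, L — 7 in total.
Nothing else is reachable below J; 7 in all.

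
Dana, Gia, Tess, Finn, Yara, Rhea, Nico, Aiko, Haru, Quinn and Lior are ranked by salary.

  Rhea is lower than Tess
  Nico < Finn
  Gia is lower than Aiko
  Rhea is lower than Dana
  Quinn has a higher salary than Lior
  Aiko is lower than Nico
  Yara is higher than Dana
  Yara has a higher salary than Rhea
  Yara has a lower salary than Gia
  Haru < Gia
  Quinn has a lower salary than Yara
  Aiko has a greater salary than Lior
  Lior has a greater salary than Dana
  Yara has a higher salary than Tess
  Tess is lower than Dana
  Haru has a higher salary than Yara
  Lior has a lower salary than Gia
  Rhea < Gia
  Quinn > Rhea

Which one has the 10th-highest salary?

Tess

Piecing the relations together gives one ordering: Rhea < Tess < Dana < Lior < Quinn < Yara < Haru < Gia < Aiko < Nico < Finn.
Counting 10 from the largest end gives Tess.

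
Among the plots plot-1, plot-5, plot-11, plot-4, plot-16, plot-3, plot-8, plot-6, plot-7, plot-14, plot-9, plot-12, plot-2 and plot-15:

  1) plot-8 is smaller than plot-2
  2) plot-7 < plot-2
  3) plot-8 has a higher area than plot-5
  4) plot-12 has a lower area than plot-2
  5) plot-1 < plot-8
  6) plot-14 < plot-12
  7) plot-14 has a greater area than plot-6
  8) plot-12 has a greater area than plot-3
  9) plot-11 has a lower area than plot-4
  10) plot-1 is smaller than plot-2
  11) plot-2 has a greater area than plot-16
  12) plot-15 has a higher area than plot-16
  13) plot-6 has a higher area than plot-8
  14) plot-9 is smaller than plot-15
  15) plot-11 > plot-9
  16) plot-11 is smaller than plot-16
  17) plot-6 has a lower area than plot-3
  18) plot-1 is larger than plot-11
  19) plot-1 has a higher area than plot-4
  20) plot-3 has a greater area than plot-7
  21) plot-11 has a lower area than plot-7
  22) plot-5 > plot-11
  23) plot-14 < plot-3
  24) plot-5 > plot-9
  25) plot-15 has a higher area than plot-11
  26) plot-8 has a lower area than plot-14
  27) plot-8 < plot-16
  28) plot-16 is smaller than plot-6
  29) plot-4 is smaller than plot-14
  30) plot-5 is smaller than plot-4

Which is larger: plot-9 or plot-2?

plot-9 < plot-11 < plot-5 < plot-4 < plot-1 < plot-8 < plot-16 < plot-6 < plot-14 < plot-3 < plot-12 < plot-2, by transitivity through plot-11, plot-5, plot-4, plot-1, plot-8, plot-16, plot-6, plot-14, plot-3, plot-12.
So plot-9 < plot-2; plot-2 is the larger of the two.

plot-2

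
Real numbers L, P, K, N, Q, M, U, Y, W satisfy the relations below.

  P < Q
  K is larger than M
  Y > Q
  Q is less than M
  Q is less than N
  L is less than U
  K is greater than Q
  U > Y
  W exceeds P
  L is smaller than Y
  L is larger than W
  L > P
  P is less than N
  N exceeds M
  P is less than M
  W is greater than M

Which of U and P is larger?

U

Following the relations from P: P < Q < M < W < L < Y < U.
So P < U; U is the larger of the two.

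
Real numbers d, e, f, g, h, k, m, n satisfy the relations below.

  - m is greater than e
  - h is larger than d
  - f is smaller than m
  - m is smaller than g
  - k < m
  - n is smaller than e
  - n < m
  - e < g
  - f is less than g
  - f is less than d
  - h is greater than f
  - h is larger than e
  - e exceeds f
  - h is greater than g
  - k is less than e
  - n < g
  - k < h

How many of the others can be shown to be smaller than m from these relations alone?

4

Directly below m: n, f, k, e.
Nothing else is reachable below m; 4 in all.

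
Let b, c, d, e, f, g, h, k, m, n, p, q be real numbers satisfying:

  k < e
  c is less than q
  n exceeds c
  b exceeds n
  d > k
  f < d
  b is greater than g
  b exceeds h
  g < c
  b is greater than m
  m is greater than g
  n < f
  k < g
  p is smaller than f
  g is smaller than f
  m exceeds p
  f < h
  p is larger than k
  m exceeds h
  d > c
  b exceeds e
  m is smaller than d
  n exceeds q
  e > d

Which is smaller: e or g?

g < c and c < q give g < q.
Then q < n extends the chain to n.
Then n < f extends the chain to f.
With f < d: g < c < q < n < f < d.
Then d < e extends the chain to e.
So g < e; g is the smaller of the two.

g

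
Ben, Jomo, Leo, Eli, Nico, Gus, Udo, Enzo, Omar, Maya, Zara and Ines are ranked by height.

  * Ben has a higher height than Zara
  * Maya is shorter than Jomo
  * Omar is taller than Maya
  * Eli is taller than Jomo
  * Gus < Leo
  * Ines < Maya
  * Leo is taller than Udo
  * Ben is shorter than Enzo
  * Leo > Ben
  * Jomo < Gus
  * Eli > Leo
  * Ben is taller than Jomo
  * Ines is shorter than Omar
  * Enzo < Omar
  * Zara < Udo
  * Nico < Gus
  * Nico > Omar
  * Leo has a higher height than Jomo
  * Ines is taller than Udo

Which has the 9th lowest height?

Nico

The consecutive relations fix a unique order: Zara < Udo < Ines < Maya < Jomo < Ben < Enzo < Omar < Nico < Gus < Leo < Eli.
The 9th smallest is Nico.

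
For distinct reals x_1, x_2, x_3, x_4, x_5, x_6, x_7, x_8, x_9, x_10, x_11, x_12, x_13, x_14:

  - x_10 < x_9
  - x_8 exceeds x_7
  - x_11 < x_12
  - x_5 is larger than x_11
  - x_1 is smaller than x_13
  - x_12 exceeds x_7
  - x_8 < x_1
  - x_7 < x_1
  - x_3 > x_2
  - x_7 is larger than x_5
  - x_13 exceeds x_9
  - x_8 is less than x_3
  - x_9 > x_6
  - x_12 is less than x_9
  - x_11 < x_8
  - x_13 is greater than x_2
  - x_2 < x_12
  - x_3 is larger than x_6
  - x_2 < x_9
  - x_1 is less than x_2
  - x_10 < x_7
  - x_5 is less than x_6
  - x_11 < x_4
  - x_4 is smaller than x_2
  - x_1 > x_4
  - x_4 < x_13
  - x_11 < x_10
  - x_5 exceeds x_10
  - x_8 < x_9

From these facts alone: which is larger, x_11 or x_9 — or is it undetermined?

x_9

Link the given pairs in sequence: x_11 < x_10; x_10 < x_5; x_5 < x_7; x_7 < x_8; x_8 < x_1; x_1 < x_2; x_2 < x_12; x_12 < x_9.
Chaining these gives x_11 < x_10 < x_5 < x_7 < x_8 < x_1 < x_2 < x_12 < x_9.
So x_9 is larger.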